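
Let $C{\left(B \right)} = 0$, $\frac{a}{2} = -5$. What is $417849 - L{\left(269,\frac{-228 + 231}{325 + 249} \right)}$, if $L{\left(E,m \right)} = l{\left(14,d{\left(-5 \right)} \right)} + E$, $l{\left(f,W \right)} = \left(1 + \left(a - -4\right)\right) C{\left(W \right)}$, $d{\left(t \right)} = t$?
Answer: $417580$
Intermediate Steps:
$a = -10$ ($a = 2 \left(-5\right) = -10$)
$l{\left(f,W \right)} = 0$ ($l{\left(f,W \right)} = \left(1 - 6\right) 0 = \left(-5\right) 0 = 0$)
$L{\left(E,m \right)} = E$ ($L{\left(E,m \right)} = 0 + E = E$)
$417849 - L{\left(269,\frac{-228 + 231}{325 + 249} \right)} = 417849 - 269 = 417580$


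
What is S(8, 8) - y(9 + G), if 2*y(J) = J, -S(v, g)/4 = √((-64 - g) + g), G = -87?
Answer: 39 - 32*I ≈ 39.0 - 32.0*I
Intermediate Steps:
S(v, g) = -32*I (S(v, g) = -4*√((-64 - g) + g) = -32*I)
y(J) = J/2
S(8, 8) - y(9 + G) = -32*I - (9 - 87)/2 = -32*I - (-78)/2 = -32*I - 1*(-39) = -32*I + 39 = 39 - 32*I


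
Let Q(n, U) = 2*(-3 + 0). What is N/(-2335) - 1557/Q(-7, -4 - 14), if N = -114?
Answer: 1212093/4670 ≈ 259.55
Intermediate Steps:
Q(n, U) = -6 (Q(n, U) = 2*(-3) = -6)
N/(-2335) - 1557/Q(-7, -4 - 14) = -114/(-2335) - 1557/(-6) = -114*(-1/2335) - 1557*(-⅙) = 114/2335 + 519/2 = 1212093/4670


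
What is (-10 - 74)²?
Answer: 7056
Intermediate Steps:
(-10 - 74)² = (-84)² = 7056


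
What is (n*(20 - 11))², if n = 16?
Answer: 20736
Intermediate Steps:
(n*(20 - 11))² = (16*(20 - 11))² = (16*9)² = 144² = 20736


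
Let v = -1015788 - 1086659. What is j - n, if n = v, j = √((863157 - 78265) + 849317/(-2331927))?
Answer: 2102447 + √474238811299602401/777309 ≈ 2.1033e+6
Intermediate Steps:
j = √474238811299602401/777309 (j = √(784892 + 849317*(-1/2331927)) = √(784892 - 849317/2331927) = √(1830309997567/2331927) = √474238811299602401/777309 ≈ 885.94)
v = -2102447
n = -2102447
j - n = √474238811299602401/777309 - 1*(-2102447) = √474238811299602401/777309 + 2102447 = 2102447 + √474238811299602401/777309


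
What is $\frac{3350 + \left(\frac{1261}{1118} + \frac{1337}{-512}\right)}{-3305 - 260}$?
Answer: $- \frac{73720941}{78487040} \approx -0.93928$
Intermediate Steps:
$\frac{3350 + \left(\frac{1261}{1118} + \frac{1337}{-512}\right)}{-3305 - 260} = \frac{3350 + \left(1261 \cdot \frac{1}{1118} + 1337 \left(- \frac{1}{512}\right)\right)}{-3565} = \left(3350 + \left(\frac{97}{86} - \frac{1337}{512}\right)\right) \left(- \frac{1}{3565}\right) = \left(3350 - \frac{32659}{22016}\right) \left(- \frac{1}{3565}\right) = \frac{73720941}{22016} \left(- \frac{1}{3565}\right) = - \frac{73720941}{78487040}$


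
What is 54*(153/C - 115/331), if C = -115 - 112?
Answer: -4144392/75137 ≈ -55.158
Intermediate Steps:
C = -227
54*(153/C - 115/331) = 54*(153/(-227) - 115/331) = 54*(153*(-1/227) - 115*1/331) = 54*(-153/227 - 115/331) = 54*(-76748/75137) = -4144392/75137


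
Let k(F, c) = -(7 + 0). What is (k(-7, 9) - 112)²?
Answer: 14161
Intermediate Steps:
k(F, c) = -7 (k(F, c) = -1*7 = -7)
(k(-7, 9) - 112)² = (-7 - 112)² = (-119)² = 14161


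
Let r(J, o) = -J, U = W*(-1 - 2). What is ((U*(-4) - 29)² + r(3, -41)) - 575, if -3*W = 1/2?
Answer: 383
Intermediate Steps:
W = -⅙ (W = -1/(3*2) = -⅓*½ = -⅙ ≈ -0.16667)
U = ½ (U = -(-1 - 2)/6 = -⅙*(-3) = ½ ≈ 0.50000)
((U*(-4) - 29)² + r(3, -41)) - 575 = (((½)*(-4) - 29)² - 1*3) - 575 = ((-2 - 29)² - 3) - 575 = ((-31)² - 3) - 575 = (961 - 3) - 575 = 958 - 575 = 383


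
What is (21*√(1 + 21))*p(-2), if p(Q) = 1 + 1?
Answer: 42*√22 ≈ 197.00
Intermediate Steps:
p(Q) = 2
(21*√(1 + 21))*p(-2) = (21*√(1 + 21))*2 = (21*√22)*2 = 42*√22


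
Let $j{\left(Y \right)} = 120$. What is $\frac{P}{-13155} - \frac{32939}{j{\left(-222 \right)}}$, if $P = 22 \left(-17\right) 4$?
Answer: $- \frac{5775107}{21048} \approx -274.38$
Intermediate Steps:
$P = -1496$ ($P = \left(-374\right) 4 = -1496$)
$\frac{P}{-13155} - \frac{32939}{j{\left(-222 \right)}} = - \frac{1496}{-13155} - \frac{32939}{120} = \left(-1496\right) \left(- \frac{1}{13155}\right) - \frac{32939}{120} = \frac{1496}{13155} - \frac{32939}{120} = - \frac{5775107}{21048}$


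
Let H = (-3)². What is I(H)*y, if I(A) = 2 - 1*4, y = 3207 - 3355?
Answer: 296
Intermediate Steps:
y = -148
H = 9
I(A) = -2 (I(A) = 2 - 4 = -2)
I(H)*y = -2*(-148) = 296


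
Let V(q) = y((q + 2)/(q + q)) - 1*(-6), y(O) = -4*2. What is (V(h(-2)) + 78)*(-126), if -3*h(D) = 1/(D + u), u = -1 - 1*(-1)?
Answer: -9576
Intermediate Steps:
y(O) = -8
u = 0 (u = -1 + 1 = 0)
h(D) = -1/(3*D) (h(D) = -1/(3*(D + 0)) = -1/(3*D))
V(q) = -2 (V(q) = -8 - 1*(-6) = -8 + 6 = -2)
(V(h(-2)) + 78)*(-126) = (-2 + 78)*(-126) = 76*(-126) = -9576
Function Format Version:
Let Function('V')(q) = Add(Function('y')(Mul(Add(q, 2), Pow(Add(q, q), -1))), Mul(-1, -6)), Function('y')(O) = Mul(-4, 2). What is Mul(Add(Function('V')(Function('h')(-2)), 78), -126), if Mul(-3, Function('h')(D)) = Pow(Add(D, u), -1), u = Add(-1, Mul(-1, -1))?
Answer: -9576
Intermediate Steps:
Function('y')(O) = -8
u = 0 (u = Add(-1, 1) = 0)
Function('h')(D) = Mul(Rational(-1, 3), Pow(D, -1)) (Function('h')(D) = Mul(Rational(-1, 3), Pow(Add(D, 0), -1)) = Mul(Rational(-1, 3), Pow(D, -1)))
Function('V')(q) = -2 (Function('V')(q) = Add(-8, Mul(-1, -6)) = Add(-8, 6) = -2)
Mul(Add(Function('V')(Function('h')(-2)), 78), -126) = Mul(Add(-2, 78), -126) = Mul(76, -126) = -9576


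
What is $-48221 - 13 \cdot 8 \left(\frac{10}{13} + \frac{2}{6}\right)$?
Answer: $- \frac{145007}{3} \approx -48336.0$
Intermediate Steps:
$-48221 - 13 \cdot 8 \left(\frac{10}{13} + \frac{2}{6}\right) = -48221 - 104 \left(10 \cdot \frac{1}{13} + 2 \cdot \frac{1}{6}\right) = -48221 - 104 \left(\frac{10}{13} + \frac{1}{3}\right) = -48221 - 104 \cdot \frac{43}{39} = -48221 - \frac{344}{3} = - \frac{145007}{3}$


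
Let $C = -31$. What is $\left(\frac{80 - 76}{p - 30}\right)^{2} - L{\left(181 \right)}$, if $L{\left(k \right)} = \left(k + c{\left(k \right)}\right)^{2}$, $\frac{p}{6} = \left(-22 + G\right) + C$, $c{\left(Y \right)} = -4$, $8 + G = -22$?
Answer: $- \frac{545876495}{17424} \approx -31329.0$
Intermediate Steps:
$G = -30$ ($G = -8 - 22 = -30$)
$p = -498$ ($p = 6 \left(\left(-22 - 30\right) - 31\right) = 6 \left(-52 - 31\right) = 6 \left(-83\right) = -498$)
$L{\left(k \right)} = \left(-4 + k\right)^{2}$ ($L{\left(k \right)} = \left(k - 4\right)^{2} = \left(-4 + k\right)^{2}$)
$\left(\frac{80 - 76}{p - 30}\right)^{2} - L{\left(181 \right)} = \left(\frac{80 - 76}{-498 - 30}\right)^{2} - \left(-4 + 181\right)^{2} = \left(\frac{4}{-528}\right)^{2} - 177^{2} = \left(4 \left(- \frac{1}{528}\right)\right)^{2} - 31329 = \left(- \frac{1}{132}\right)^{2} - 31329 = \frac{1}{17424} - 31329 = - \frac{545876495}{17424}$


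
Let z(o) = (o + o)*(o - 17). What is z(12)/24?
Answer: -5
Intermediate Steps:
z(o) = 2*o*(-17 + o) (z(o) = (2*o)*(-17 + o) = 2*o*(-17 + o))
z(12)/24 = (2*12*(-17 + 12))/24 = (2*12*(-5))*(1/24) = -120*1/24 = -5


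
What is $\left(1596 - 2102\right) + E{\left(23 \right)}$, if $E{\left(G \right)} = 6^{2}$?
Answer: $-470$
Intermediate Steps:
$E{\left(G \right)} = 36$
$\left(1596 - 2102\right) + E{\left(23 \right)} = \left(1596 - 2102\right) + 36 = -506 + 36 = -470$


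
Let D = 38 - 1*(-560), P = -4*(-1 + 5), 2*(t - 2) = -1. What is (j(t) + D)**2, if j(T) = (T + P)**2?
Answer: 10452289/16 ≈ 6.5327e+5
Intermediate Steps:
t = 3/2 (t = 2 + (1/2)*(-1) = 2 - 1/2 = 3/2 ≈ 1.5000)
P = -16 (P = -4*4 = -16)
j(T) = (-16 + T)**2 (j(T) = (T - 16)**2 = (-16 + T)**2)
D = 598 (D = 38 + 560 = 598)
(j(t) + D)**2 = ((-16 + 3/2)**2 + 598)**2 = ((-29/2)**2 + 598)**2 = (841/4 + 598)**2 = (3233/4)**2 = 10452289/16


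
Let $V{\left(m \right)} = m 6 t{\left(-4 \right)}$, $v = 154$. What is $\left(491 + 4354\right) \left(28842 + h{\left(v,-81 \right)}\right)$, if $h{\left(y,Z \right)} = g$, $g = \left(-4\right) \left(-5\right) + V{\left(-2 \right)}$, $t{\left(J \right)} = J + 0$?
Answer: $140068950$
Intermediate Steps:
$t{\left(J \right)} = J$
$V{\left(m \right)} = - 24 m$ ($V{\left(m \right)} = m 6 \left(-4\right) = 6 m \left(-4\right) = - 24 m$)
$g = 68$ ($g = \left(-4\right) \left(-5\right) - -48 = 20 + 48 = 68$)
$h{\left(y,Z \right)} = 68$
$\left(491 + 4354\right) \left(28842 + h{\left(v,-81 \right)}\right) = \left(491 + 4354\right) \left(28842 + 68\right) = 4845 \cdot 28910 = 140068950$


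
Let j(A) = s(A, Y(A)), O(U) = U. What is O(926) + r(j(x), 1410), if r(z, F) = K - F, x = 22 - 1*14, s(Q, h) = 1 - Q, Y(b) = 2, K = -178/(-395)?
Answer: -191002/395 ≈ -483.55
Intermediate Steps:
K = 178/395 (K = -178*(-1/395) = 178/395 ≈ 0.45063)
x = 8 (x = 22 - 14 = 8)
j(A) = 1 - A
r(z, F) = 178/395 - F
O(926) + r(j(x), 1410) = 926 + (178/395 - 1*1410) = 926 + (178/395 - 1410) = 926 - 556772/395 = -191002/395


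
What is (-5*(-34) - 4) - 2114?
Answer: -1948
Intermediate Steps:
(-5*(-34) - 4) - 2114 = (170 - 4) - 2114 = 166 - 2114 = -1948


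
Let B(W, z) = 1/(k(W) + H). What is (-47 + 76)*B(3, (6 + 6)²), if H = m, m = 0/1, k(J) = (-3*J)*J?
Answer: -29/27 ≈ -1.0741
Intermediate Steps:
k(J) = -3*J²
m = 0 (m = 0*1 = 0)
H = 0
B(W, z) = -1/(3*W²) (B(W, z) = 1/(-3*W² + 0) = 1/(-3*W²) = -1/(3*W²))
(-47 + 76)*B(3, (6 + 6)²) = (-47 + 76)*(-⅓/3²) = 29*(-⅓*⅑) = 29*(-1/27) = -29/27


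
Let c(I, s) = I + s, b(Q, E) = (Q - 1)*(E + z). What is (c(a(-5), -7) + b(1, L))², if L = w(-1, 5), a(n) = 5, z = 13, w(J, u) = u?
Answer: 4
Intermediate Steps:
L = 5
b(Q, E) = (-1 + Q)*(13 + E) (b(Q, E) = (Q - 1)*(E + 13) = (-1 + Q)*(13 + E))
(c(a(-5), -7) + b(1, L))² = ((5 - 7) + (-13 - 1*5 + 13*1 + 5*1))² = (-2 + (-13 - 5 + 13 + 5))² = (-2 + 0)² = (-2)² = 4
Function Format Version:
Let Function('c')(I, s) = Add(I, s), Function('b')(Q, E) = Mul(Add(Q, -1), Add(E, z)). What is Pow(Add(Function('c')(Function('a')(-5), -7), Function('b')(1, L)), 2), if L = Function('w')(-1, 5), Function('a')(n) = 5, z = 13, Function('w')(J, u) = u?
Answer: 4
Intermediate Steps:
L = 5
Function('b')(Q, E) = Mul(Add(-1, Q), Add(13, E)) (Function('b')(Q, E) = Mul(Add(Q, -1), Add(E, 13)) = Mul(Add(-1, Q), Add(13, E)))
Pow(Add(Function('c')(Function('a')(-5), -7), Function('b')(1, L)), 2) = Pow(Add(Add(5, -7), Add(-13, Mul(-1, 5), Mul(13, 1), Mul(5, 1))), 2) = Pow(Add(-2, Add(-13, -5, 13, 5)), 2) = Pow(Add(-2, 0), 2) = Pow(-2, 2) = 4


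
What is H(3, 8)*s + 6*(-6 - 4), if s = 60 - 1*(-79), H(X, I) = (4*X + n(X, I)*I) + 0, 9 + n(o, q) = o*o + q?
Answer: 10504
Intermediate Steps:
n(o, q) = -9 + q + o**2 (n(o, q) = -9 + (o*o + q) = -9 + (o**2 + q) = -9 + (q + o**2) = -9 + q + o**2)
H(X, I) = 4*X + I*(-9 + I + X**2) (H(X, I) = (4*X + (-9 + I + X**2)*I) + 0 = (4*X + I*(-9 + I + X**2)) + 0 = 4*X + I*(-9 + I + X**2))
s = 139 (s = 60 + 79 = 139)
H(3, 8)*s + 6*(-6 - 4) = (4*3 + 8*(-9 + 8 + 3**2))*139 + 6*(-6 - 4) = (12 + 8*(-9 + 8 + 9))*139 + 6*(-10) = (12 + 8*8)*139 - 60 = (12 + 64)*139 - 60 = 76*139 - 60 = 10564 - 60 = 10504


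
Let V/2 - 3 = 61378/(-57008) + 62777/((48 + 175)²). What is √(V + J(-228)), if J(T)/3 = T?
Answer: 3*I*√190129955541379/1589098 ≈ 26.031*I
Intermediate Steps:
J(T) = 3*T
V = 4515688575/708737708 (V = 6 + 2*(61378/(-57008) + 62777/((48 + 175)²)) = 6 + 2*(61378*(-1/57008) + 62777/(223²)) = 6 + 2*(-30689/28504 + 62777/49729) = 6 + 2*(263262327/1417475416) = 6 + 263262327/708737708 = 4515688575/708737708 ≈ 6.3715)
√(V + J(-228)) = √(4515688575/708737708 + 3*(-228)) = √(4515688575/708737708 - 684) = √(-480260903697/708737708) = 3*I*√190129955541379/1589098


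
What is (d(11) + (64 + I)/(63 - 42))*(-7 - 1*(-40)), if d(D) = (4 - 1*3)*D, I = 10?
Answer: 3355/7 ≈ 479.29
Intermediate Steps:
d(D) = D (d(D) = (4 - 3)*D = 1*D = D)
(d(11) + (64 + I)/(63 - 42))*(-7 - 1*(-40)) = (11 + (64 + 10)/(63 - 42))*(-7 - 1*(-40)) = (11 + 74/21)*(-7 + 40) = (11 + 74*(1/21))*33 = (11 + 74/21)*33 = (305/21)*33 = 3355/7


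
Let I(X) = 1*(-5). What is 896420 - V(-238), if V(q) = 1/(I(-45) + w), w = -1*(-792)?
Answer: 705482539/787 ≈ 8.9642e+5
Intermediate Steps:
I(X) = -5
w = 792
V(q) = 1/787 (V(q) = 1/(-5 + 792) = 1/787)
896420 - V(-238) = 896420 - 1*1/787 = 896420 - 1/787 = 705482539/787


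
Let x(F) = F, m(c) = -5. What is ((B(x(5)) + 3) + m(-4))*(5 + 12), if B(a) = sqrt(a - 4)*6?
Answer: 68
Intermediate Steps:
B(a) = 6*sqrt(-4 + a) (B(a) = sqrt(-4 + a)*6 = 6*sqrt(-4 + a))
((B(x(5)) + 3) + m(-4))*(5 + 12) = ((6*sqrt(-4 + 5) + 3) - 5)*(5 + 12) = ((6*sqrt(1) + 3) - 5)*17 = ((6*1 + 3) - 5)*17 = ((6 + 3) - 5)*17 = (9 - 5)*17 = 4*17 = 68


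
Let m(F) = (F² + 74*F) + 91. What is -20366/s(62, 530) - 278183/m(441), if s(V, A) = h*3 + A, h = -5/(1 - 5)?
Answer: -389857761/9899690 ≈ -39.381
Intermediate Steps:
m(F) = 91 + F² + 74*F
h = 5/4 (h = -5/(-4) = -5*(-¼) = 5/4 ≈ 1.2500)
s(V, A) = 15/4 + A (s(V, A) = (5/4)*3 + A = 15/4 + A)
-20366/s(62, 530) - 278183/m(441) = -20366/(15/4 + 530) - 278183/(91 + 441² + 74*441) = -20366/2135/4 - 278183/(91 + 194481 + 32634) = -20366*4/2135 - 278183/227206 = -81464/2135 - 278183*1/227206 = -81464/2135 - 278183/227206 = -389857761/9899690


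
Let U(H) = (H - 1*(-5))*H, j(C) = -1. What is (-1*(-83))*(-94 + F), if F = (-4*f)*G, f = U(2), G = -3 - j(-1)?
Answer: 1494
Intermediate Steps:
G = -2 (G = -3 - 1*(-1) = -3 + 1 = -2)
U(H) = H*(5 + H) (U(H) = (H + 5)*H = (5 + H)*H = H*(5 + H))
f = 14 (f = 2*(5 + 2) = 2*7 = 14)
F = 112 (F = -4*14*(-2) = -56*(-2) = 112)
(-1*(-83))*(-94 + F) = (-1*(-83))*(-94 + 112) = 83*18 = 1494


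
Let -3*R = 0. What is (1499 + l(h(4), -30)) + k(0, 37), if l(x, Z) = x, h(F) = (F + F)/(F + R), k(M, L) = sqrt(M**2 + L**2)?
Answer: 1538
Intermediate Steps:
R = 0 (R = -1/3*0 = 0)
k(M, L) = sqrt(L**2 + M**2)
h(F) = 2 (h(F) = (F + F)/(F + 0) = (2*F)/F = 2)
(1499 + l(h(4), -30)) + k(0, 37) = (1499 + 2) + sqrt(37**2 + 0**2) = 1501 + sqrt(1369 + 0) = 1501 + sqrt(1369) = 1501 + 37 = 1538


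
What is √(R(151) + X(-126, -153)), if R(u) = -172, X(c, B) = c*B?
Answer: √19106 ≈ 138.22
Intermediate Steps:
X(c, B) = B*c
√(R(151) + X(-126, -153)) = √(-172 - 153*(-126)) = √(-172 + 19278) = √19106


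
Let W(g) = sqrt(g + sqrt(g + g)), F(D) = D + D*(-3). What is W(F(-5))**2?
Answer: 10 + 2*sqrt(5) ≈ 14.472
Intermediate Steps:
F(D) = -2*D (F(D) = D - 3*D = -2*D)
W(g) = sqrt(g + sqrt(2)*sqrt(g)) (W(g) = sqrt(g + sqrt(2*g)) = sqrt(g + sqrt(2)*sqrt(g)))
W(F(-5))**2 = (sqrt(-2*(-5) + sqrt(2)*sqrt(-2*(-5))))**2 = (sqrt(10 + sqrt(2)*sqrt(10)))**2 = (sqrt(10 + 2*sqrt(5)))**2 = 10 + 2*sqrt(5)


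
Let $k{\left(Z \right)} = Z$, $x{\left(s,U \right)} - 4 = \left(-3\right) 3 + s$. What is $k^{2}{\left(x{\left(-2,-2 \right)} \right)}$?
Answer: $49$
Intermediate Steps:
$x{\left(s,U \right)} = -5 + s$ ($x{\left(s,U \right)} = 4 + \left(\left(-3\right) 3 + s\right) = 4 + \left(-9 + s\right) = -5 + s$)
$k^{2}{\left(x{\left(-2,-2 \right)} \right)} = \left(-5 - 2\right)^{2} = \left(-7\right)^{2} = 49$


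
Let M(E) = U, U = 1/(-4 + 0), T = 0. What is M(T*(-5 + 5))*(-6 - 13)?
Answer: 19/4 ≈ 4.7500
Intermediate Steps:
U = -¼ (U = 1/(-4) = -¼ ≈ -0.25000)
M(E) = -¼
M(T*(-5 + 5))*(-6 - 13) = -(-6 - 13)/4 = -¼*(-19) = 19/4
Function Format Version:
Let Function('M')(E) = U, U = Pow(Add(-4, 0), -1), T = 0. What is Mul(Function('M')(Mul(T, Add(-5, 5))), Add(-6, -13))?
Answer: Rational(19, 4) ≈ 4.7500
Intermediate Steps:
U = Rational(-1, 4) (U = Pow(-4, -1) = Rational(-1, 4) ≈ -0.25000)
Function('M')(E) = Rational(-1, 4)
Mul(Function('M')(Mul(T, Add(-5, 5))), Add(-6, -13)) = Mul(Rational(-1, 4), Add(-6, -13)) = Mul(Rational(-1, 4), -19) = Rational(19, 4)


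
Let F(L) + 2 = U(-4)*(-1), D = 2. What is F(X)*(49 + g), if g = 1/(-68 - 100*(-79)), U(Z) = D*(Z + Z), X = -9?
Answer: 650329/948 ≈ 686.00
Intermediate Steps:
U(Z) = 4*Z (U(Z) = 2*(Z + Z) = 2*(2*Z) = 4*Z)
g = 1/13272 (g = -1/79/(-168) = -1/168*(-1/79) = 1/13272 ≈ 7.5347e-5)
F(L) = 14 (F(L) = -2 + (4*(-4))*(-1) = -2 - 16*(-1) = -2 + 16 = 14)
F(X)*(49 + g) = 14*(49 + 1/13272) = 14*(650329/13272) = 650329/948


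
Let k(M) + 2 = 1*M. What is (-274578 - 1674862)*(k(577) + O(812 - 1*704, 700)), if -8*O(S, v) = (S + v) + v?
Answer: -753458560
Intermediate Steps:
O(S, v) = -v/4 - S/8 (O(S, v) = -((S + v) + v)/8 = -(S + 2*v)/8 = -v/4 - S/8)
k(M) = -2 + M (k(M) = -2 + 1*M = -2 + M)
(-274578 - 1674862)*(k(577) + O(812 - 1*704, 700)) = (-274578 - 1674862)*((-2 + 577) + (-¼*700 - (812 - 1*704)/8)) = -1949440*(575 + (-175 - (812 - 704)/8)) = -1949440*(575 + (-175 - ⅛*108)) = -1949440*(575 + (-175 - 27/2)) = -1949440*(575 - 377/2) = -1949440*773/2 = -753458560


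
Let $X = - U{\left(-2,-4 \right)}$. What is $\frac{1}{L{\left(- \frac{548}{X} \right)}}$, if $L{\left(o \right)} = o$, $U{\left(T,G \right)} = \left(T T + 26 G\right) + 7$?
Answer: $- \frac{93}{548} \approx -0.16971$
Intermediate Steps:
$U{\left(T,G \right)} = 7 + T^{2} + 26 G$ ($U{\left(T,G \right)} = \left(T^{2} + 26 G\right) + 7 = 7 + T^{2} + 26 G$)
$X = 93$ ($X = - (7 + \left(-2\right)^{2} + 26 \left(-4\right)) = - (7 + 4 - 104) = \left(-1\right) \left(-93\right) = 93$)
$\frac{1}{L{\left(- \frac{548}{X} \right)}} = \frac{1}{\left(-548\right) \frac{1}{93}} = \frac{1}{- \frac{548}{93}} = - \frac{93}{548}$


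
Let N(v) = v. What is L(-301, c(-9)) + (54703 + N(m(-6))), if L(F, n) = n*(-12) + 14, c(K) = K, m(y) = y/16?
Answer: 438597/8 ≈ 54825.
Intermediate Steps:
m(y) = y/16 (m(y) = y*(1/16) = y/16)
L(F, n) = 14 - 12*n (L(F, n) = -12*n + 14 = 14 - 12*n)
L(-301, c(-9)) + (54703 + N(m(-6))) = (14 - 12*(-9)) + (54703 + (1/16)*(-6)) = (14 + 108) + (54703 - 3/8) = 122 + 437621/8 = 438597/8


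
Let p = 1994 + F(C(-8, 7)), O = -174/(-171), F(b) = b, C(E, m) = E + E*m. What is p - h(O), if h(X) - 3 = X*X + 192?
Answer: 5633651/3249 ≈ 1734.0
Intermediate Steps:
O = 58/57 (O = -174*(-1/171) = 58/57 ≈ 1.0175)
p = 1930 (p = 1994 - 8*(1 + 7) = 1994 - 8*8 = 1994 - 64 = 1930)
h(X) = 195 + X² (h(X) = 3 + (X*X + 192) = 3 + (X² + 192) = 3 + (192 + X²) = 195 + X²)
p - h(O) = 1930 - (195 + (58/57)²) = 1930 - (195 + 3364/3249) = 1930 - 1*636919/3249 = 1930 - 636919/3249 = 5633651/3249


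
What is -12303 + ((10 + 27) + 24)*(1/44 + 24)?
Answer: -476855/44 ≈ -10838.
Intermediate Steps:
-12303 + ((10 + 27) + 24)*(1/44 + 24) = -12303 + (37 + 24)*(1/44 + 24) = -12303 + 61*(1057/44) = -12303 + 64477/44 = -476855/44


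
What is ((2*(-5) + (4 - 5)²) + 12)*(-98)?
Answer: -294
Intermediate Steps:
((2*(-5) + (4 - 5)²) + 12)*(-98) = ((-10 + (-1)²) + 12)*(-98) = ((-10 + 1) + 12)*(-98) = (-9 + 12)*(-98) = 3*(-98) = -294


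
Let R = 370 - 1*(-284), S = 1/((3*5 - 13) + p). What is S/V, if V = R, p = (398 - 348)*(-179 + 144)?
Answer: -1/1143192 ≈ -8.7474e-7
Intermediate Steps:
p = -1750 (p = 50*(-35) = -1750)
S = -1/1748 (S = 1/((3*5 - 13) - 1750) = 1/((15 - 13) - 1750) = 1/(2 - 1750) = 1/(-1748) = -1/1748 ≈ -0.00057208)
R = 654 (R = 370 + 284 = 654)
V = 654
S/V = -1/1748/654 = -1/1748*1/654 = -1/1143192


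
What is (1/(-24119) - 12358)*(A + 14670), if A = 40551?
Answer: -16459315000263/24119 ≈ -6.8242e+8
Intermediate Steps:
(1/(-24119) - 12358)*(A + 14670) = (1/(-24119) - 12358)*(40551 + 14670) = (-1/24119 - 12358)*55221 = -298062603/24119*55221 = -16459315000263/24119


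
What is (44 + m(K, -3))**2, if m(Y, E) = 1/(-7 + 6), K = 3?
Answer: 1849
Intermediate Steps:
m(Y, E) = -1 (m(Y, E) = 1/(-1) = -1)
(44 + m(K, -3))**2 = (44 - 1)**2 = 43**2 = 1849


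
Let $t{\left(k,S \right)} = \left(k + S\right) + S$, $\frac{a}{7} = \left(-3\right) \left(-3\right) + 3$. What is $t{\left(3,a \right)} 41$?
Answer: $7011$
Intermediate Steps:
$a = 84$ ($a = 7 \left(\left(-3\right) \left(-3\right) + 3\right) = 7 \left(9 + 3\right) = 7 \cdot 12 = 84$)
$t{\left(k,S \right)} = k + 2 S$ ($t{\left(k,S \right)} = \left(S + k\right) + S = k + 2 S$)
$t{\left(3,a \right)} 41 = \left(3 + 2 \cdot 84\right) 41 = \left(3 + 168\right) 41 = 171 \cdot 41 = 7011$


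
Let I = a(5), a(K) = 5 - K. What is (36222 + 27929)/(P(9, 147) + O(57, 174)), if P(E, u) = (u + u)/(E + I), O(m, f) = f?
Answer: 192453/620 ≈ 310.41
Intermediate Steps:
I = 0 (I = 5 - 1*5 = 5 - 5 = 0)
P(E, u) = 2*u/E (P(E, u) = (u + u)/(E + 0) = (2*u)/E = 2*u/E)
(36222 + 27929)/(P(9, 147) + O(57, 174)) = (36222 + 27929)/(2*147/9 + 174) = 64151/(2*147*(1/9) + 174) = 64151/(98/3 + 174) = 64151/(620/3) = 64151*(3/620) = 192453/620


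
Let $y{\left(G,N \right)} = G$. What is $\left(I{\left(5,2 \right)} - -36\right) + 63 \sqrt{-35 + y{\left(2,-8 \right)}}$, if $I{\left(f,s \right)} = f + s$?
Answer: $43 + 63 i \sqrt{33} \approx 43.0 + 361.91 i$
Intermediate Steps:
$\left(I{\left(5,2 \right)} - -36\right) + 63 \sqrt{-35 + y{\left(2,-8 \right)}} = \left(\left(5 + 2\right) - -36\right) + 63 \sqrt{-35 + 2} = \left(7 + 36\right) + 63 \sqrt{-33} = 43 + 63 i \sqrt{33}$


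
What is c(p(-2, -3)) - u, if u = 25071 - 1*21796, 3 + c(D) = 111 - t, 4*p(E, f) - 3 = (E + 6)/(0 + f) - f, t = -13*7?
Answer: -3076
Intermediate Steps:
t = -91
p(E, f) = ¾ - f/4 + (6 + E)/(4*f) (p(E, f) = ¾ + ((E + 6)/(0 + f) - f)/4 = ¾ + ((6 + E)/f - f)/4 = ¾ + (-f + (6 + E)/f)/4 = ¾ + (-f/4 + (6 + E)/(4*f)) = ¾ - f/4 + (6 + E)/(4*f))
c(D) = 199 (c(D) = -3 + (111 - 1*(-91)) = -3 + (111 + 91) = -3 + 202 = 199)
u = 3275 (u = 25071 - 21796 = 3275)
c(p(-2, -3)) - u = 199 - 1*3275 = 199 - 3275 = -3076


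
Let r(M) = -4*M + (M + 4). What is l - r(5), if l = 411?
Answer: 422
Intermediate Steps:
r(M) = 4 - 3*M (r(M) = -4*M + (4 + M) = 4 - 3*M)
l - r(5) = 411 - (4 - 3*5) = 411 - (4 - 15) = 411 - 1*(-11) = 411 + 11 = 422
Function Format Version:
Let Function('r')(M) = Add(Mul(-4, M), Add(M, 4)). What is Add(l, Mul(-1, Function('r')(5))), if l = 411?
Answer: 422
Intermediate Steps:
Function('r')(M) = Add(4, Mul(-3, M)) (Function('r')(M) = Add(Mul(-4, M), Add(4, M)) = Add(4, Mul(-3, M)))
Add(l, Mul(-1, Function('r')(5))) = Add(411, Mul(-1, Add(4, Mul(-3, 5)))) = Add(411, Mul(-1, Add(4, -15))) = Add(411, Mul(-1, -11)) = Add(411, 11) = 422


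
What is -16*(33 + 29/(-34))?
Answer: -8744/17 ≈ -514.35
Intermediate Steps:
-16*(33 + 29/(-34)) = -16*(33 + 29*(-1/34)) = -16*(33 - 29/34) = -16*1093/34 = -8744/17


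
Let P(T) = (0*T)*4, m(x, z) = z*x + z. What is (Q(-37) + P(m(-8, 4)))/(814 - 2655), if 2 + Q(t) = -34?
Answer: 36/1841 ≈ 0.019555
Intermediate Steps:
Q(t) = -36 (Q(t) = -2 - 34 = -36)
m(x, z) = z + x*z (m(x, z) = x*z + z = z + x*z)
P(T) = 0 (P(T) = 0*4 = 0)
(Q(-37) + P(m(-8, 4)))/(814 - 2655) = (-36 + 0)/(814 - 2655) = -36/(-1841) = -36*(-1/1841) = 36/1841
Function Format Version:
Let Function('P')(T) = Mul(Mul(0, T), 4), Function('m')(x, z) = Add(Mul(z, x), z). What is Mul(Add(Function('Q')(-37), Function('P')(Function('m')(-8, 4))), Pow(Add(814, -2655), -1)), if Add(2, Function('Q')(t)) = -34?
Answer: Rational(36, 1841) ≈ 0.019555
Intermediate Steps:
Function('Q')(t) = -36 (Function('Q')(t) = Add(-2, -34) = -36)
Function('m')(x, z) = Add(z, Mul(x, z)) (Function('m')(x, z) = Add(Mul(x, z), z) = Add(z, Mul(x, z)))
Function('P')(T) = 0 (Function('P')(T) = Mul(0, 4) = 0)
Mul(Add(Function('Q')(-37), Function('P')(Function('m')(-8, 4))), Pow(Add(814, -2655), -1)) = Mul(Add(-36, 0), Pow(Add(814, -2655), -1)) = Mul(-36, Pow(-1841, -1)) = Mul(-36, Rational(-1, 1841)) = Rational(36, 1841)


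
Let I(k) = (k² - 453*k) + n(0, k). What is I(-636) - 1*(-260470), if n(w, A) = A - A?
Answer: 953074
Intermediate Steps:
n(w, A) = 0
I(k) = k² - 453*k (I(k) = (k² - 453*k) + 0 = k² - 453*k)
I(-636) - 1*(-260470) = -636*(-453 - 636) - 1*(-260470) = -636*(-1089) + 260470 = 692604 + 260470 = 953074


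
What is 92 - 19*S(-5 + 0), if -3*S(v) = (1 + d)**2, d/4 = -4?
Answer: 1517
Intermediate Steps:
d = -16 (d = 4*(-4) = -16)
S(v) = -75 (S(v) = -(1 - 16)**2/3 = -1/3*(-15)**2 = -1/3*225 = -75)
92 - 19*S(-5 + 0) = 92 - 19*(-75) = 92 + 1425 = 1517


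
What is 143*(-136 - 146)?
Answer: -40326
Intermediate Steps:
143*(-136 - 146) = 143*(-282) = -40326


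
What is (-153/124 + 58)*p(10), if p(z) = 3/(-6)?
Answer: -7039/248 ≈ -28.383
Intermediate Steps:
p(z) = -½ (p(z) = 3*(-⅙) = -½)
(-153/124 + 58)*p(10) = (-153/124 + 58)*(-½) = (7039/124)*(-½) = -7039/248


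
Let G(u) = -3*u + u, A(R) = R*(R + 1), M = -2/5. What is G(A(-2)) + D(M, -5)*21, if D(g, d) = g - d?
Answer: 463/5 ≈ 92.600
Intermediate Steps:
M = -2/5 (M = -2*1/5 = -2/5 ≈ -0.40000)
A(R) = R*(1 + R)
G(u) = -2*u
G(A(-2)) + D(M, -5)*21 = -(-4)*(1 - 2) + (-2/5 - 1*(-5))*21 = -(-4)*(-1) + (-2/5 + 5)*21 = -2*2 + (23/5)*21 = -4 + 483/5 = 463/5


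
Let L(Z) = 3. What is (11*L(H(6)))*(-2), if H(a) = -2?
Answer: -66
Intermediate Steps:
(11*L(H(6)))*(-2) = (11*3)*(-2) = 33*(-2) = -66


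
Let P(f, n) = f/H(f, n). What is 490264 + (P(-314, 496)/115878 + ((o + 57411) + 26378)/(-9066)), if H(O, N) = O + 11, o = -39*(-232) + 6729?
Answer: 13004640875719658/26526386187 ≈ 4.9025e+5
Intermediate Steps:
o = 15777 (o = 9048 + 6729 = 15777)
H(O, N) = 11 + O
P(f, n) = f/(11 + f)
490264 + (P(-314, 496)/115878 + ((o + 57411) + 26378)/(-9066)) = 490264 + (-314/(11 - 314)/115878 + ((15777 + 57411) + 26378)/(-9066)) = 490264 + (-314/(-303)*(1/115878) + (73188 + 26378)*(-1/9066)) = 490264 + (-314*(-1/303)*(1/115878) + 99566*(-1/9066)) = 490264 + ((314/303)*(1/115878) - 49783/4533) = 490264 + (157/17555517 - 49783/4533) = 490264 - 291321863710/26526386187 = 13004640875719658/26526386187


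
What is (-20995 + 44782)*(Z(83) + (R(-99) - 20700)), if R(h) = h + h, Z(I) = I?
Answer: -495126405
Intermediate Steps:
R(h) = 2*h
(-20995 + 44782)*(Z(83) + (R(-99) - 20700)) = (-20995 + 44782)*(83 + (2*(-99) - 20700)) = 23787*(83 + (-198 - 20700)) = 23787*(83 - 20898) = 23787*(-20815) = -495126405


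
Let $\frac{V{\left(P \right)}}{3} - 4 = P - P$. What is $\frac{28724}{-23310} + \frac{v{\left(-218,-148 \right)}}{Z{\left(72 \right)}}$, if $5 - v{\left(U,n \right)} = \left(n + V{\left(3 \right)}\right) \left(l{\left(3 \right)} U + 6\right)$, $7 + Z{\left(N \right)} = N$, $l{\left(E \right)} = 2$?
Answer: $- \frac{136491931}{151515} \approx -900.85$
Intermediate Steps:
$V{\left(P \right)} = 12$ ($V{\left(P \right)} = 12 + 3 \left(P - P\right) = 12 + 3 \cdot 0 = 12 + 0 = 12$)
$Z{\left(N \right)} = -7 + N$
$v{\left(U,n \right)} = 5 - \left(6 + 2 U\right) \left(12 + n\right)$ ($v{\left(U,n \right)} = 5 - \left(n + 12\right) \left(2 U + 6\right) = 5 - \left(12 + n\right) \left(6 + 2 U\right) = 5 - \left(6 + 2 U\right) \left(12 + n\right)$)
$\frac{28724}{-23310} + \frac{v{\left(-218,-148 \right)}}{Z{\left(72 \right)}} = \frac{28724}{-23310} + \frac{-67 - -5232 - -888 - \left(-436\right) \left(-148\right)}{-7 + 72} = 28724 \left(- \frac{1}{23310}\right) + \frac{-67 + 5232 + 888 - 64528}{65} = - \frac{14362}{11655} - \frac{11695}{13} = - \frac{136491931}{151515}$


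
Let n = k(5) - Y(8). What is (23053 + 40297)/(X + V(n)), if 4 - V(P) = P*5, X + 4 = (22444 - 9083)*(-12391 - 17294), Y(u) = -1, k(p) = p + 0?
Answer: -12670/79324263 ≈ -0.00015972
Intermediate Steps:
k(p) = p
X = -396621289 (X = -4 + (22444 - 9083)*(-12391 - 17294) = -4 + 13361*(-29685) = -4 - 396621285 = -396621289)
n = 6 (n = 5 - 1*(-1) = 5 + 1 = 6)
V(P) = 4 - 5*P (V(P) = 4 - P*5 = 4 - 5*P)
(23053 + 40297)/(X + V(n)) = (23053 + 40297)/(-396621289 + (4 - 5*6)) = 63350/(-396621289 + (4 - 30)) = 63350/(-396621289 - 26) = 63350/(-396621315) = 63350*(-1/396621315) = -12670/79324263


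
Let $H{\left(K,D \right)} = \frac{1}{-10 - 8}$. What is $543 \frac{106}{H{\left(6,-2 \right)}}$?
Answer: $-1036044$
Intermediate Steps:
$H{\left(K,D \right)} = - \frac{1}{18}$ ($H{\left(K,D \right)} = \frac{1}{-18} = - \frac{1}{18}$)
$543 \frac{106}{H{\left(6,-2 \right)}} = 543 \frac{106}{- \frac{1}{18}} = 543 \cdot 106 \left(-18\right) = 543 \left(-1908\right) = -1036044$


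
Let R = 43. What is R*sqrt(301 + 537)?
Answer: 43*sqrt(838) ≈ 1244.8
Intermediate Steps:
R*sqrt(301 + 537) = 43*sqrt(301 + 537) = 43*sqrt(838)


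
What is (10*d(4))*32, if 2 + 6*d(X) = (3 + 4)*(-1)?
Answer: -480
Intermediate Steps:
d(X) = -3/2 (d(X) = -1/3 + ((3 + 4)*(-1))/6 = -1/3 + (7*(-1))/6 = -1/3 + (1/6)*(-7) = -1/3 - 7/6 = -3/2)
(10*d(4))*32 = (10*(-3/2))*32 = -15*32 = -480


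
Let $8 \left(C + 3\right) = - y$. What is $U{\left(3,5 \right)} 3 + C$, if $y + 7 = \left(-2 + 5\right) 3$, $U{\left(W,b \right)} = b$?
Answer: $\frac{47}{4} \approx 11.75$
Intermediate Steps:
$y = 2$ ($y = -7 + \left(-2 + 5\right) 3 = -7 + 3 \cdot 3 = -7 + 9 = 2$)
$C = - \frac{13}{4}$ ($C = -3 + \frac{\left(-1\right) 2}{8} = -3 + \frac{1}{8} \left(-2\right) = -3 - \frac{1}{4} = - \frac{13}{4} \approx -3.25$)
$U{\left(3,5 \right)} 3 + C = 5 \cdot 3 - \frac{13}{4} = 15 - \frac{13}{4} = \frac{47}{4}$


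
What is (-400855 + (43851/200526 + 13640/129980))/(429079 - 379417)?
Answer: -174133739882963/21573478618596 ≈ -8.0717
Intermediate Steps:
(-400855 + (43851/200526 + 13640/129980))/(429079 - 379417) = (-400855 + (43851*(1/200526) + 13640*(1/129980)))/49662 = (-400855 + (14617/66842 + 682/6499))*(1/49662) = (-400855 + 140582127/434406158)*(1/49662) = -174133739882963/434406158*1/49662 = -174133739882963/21573478618596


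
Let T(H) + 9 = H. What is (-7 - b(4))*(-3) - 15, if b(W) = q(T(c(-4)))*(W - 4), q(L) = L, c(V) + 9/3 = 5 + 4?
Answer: 6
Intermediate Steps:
c(V) = 6 (c(V) = -3 + (5 + 4) = -3 + 9 = 6)
T(H) = -9 + H
b(W) = 12 - 3*W (b(W) = (-9 + 6)*(W - 4) = -3*(-4 + W) = 12 - 3*W)
(-7 - b(4))*(-3) - 15 = (-7 - (12 - 3*4))*(-3) - 15 = (-7 - (12 - 12))*(-3) - 15 = (-7 - 1*0)*(-3) - 15 = (-7 + 0)*(-3) - 15 = -7*(-3) - 15 = 21 - 15 = 6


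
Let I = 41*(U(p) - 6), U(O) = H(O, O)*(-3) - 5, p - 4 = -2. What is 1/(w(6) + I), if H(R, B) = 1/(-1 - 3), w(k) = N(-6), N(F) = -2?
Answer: -4/1689 ≈ -0.0023683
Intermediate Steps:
p = 2 (p = 4 - 2 = 2)
w(k) = -2
H(R, B) = -¼ (H(R, B) = 1/(-4) = -¼)
U(O) = -17/4 (U(O) = -¼*(-3) - 5 = ¾ - 5 = -17/4)
I = -1681/4 (I = 41*(-17/4 - 6) = 41*(-41/4) = -1681/4 ≈ -420.25)
1/(w(6) + I) = 1/(-2 - 1681/4) = 1/(-1689/4) = -4/1689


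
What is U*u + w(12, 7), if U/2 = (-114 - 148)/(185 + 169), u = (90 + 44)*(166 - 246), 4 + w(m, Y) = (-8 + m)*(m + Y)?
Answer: 2821384/177 ≈ 15940.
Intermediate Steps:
w(m, Y) = -4 + (-8 + m)*(Y + m) (w(m, Y) = -4 + (-8 + m)*(m + Y) = -4 + (-8 + m)*(Y + m))
u = -10720 (u = 134*(-80) = -10720)
U = -262/177 (U = 2*((-114 - 148)/(185 + 169)) = 2*(-262/354) = 2*(-262*1/354) = 2*(-131/177) = -262/177 ≈ -1.4802)
U*u + w(12, 7) = -262/177*(-10720) + (-4 + 12**2 - 8*7 - 8*12 + 7*12) = 2808640/177 + (-4 + 144 - 56 - 96 + 84) = 2808640/177 + 72 = 2821384/177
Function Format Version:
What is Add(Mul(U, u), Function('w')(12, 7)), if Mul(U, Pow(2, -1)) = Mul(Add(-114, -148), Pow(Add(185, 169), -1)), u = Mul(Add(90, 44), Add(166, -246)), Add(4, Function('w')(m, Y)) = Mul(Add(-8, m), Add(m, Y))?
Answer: Rational(2821384, 177) ≈ 15940.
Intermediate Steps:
Function('w')(m, Y) = Add(-4, Mul(Add(-8, m), Add(Y, m))) (Function('w')(m, Y) = Add(-4, Mul(Add(-8, m), Add(m, Y))) = Add(-4, Mul(Add(-8, m), Add(Y, m))))
u = -10720 (u = Mul(134, -80) = -10720)
U = Rational(-262, 177) (U = Mul(2, Mul(Add(-114, -148), Pow(Add(185, 169), -1))) = Mul(2, Mul(-262, Pow(354, -1))) = Mul(2, Mul(-262, Rational(1, 354))) = Mul(2, Rational(-131, 177)) = Rational(-262, 177) ≈ -1.4802)
Add(Mul(U, u), Function('w')(12, 7)) = Add(Mul(Rational(-262, 177), -10720), Add(-4, Pow(12, 2), Mul(-8, 7), Mul(-8, 12), Mul(7, 12))) = Add(Rational(2808640, 177), Add(-4, 144, -56, -96, 84)) = Add(Rational(2808640, 177), 72) = Rational(2821384, 177)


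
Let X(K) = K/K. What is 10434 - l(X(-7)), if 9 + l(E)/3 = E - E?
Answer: 10461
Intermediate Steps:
X(K) = 1
l(E) = -27 (l(E) = -27 + 3*(E - E) = -27 + 3*0 = -27 + 0 = -27)
10434 - l(X(-7)) = 10434 - 1*(-27) = 10434 + 27 = 10461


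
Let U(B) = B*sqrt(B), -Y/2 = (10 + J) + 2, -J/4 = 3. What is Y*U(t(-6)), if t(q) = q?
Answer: 0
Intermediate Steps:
J = -12 (J = -4*3 = -12)
Y = 0 (Y = -2*((10 - 12) + 2) = -2*(-2 + 2) = -2*0 = 0)
U(B) = B**(3/2)
Y*U(t(-6)) = 0*(-6)**(3/2) = 0*(-6*I*sqrt(6)) = 0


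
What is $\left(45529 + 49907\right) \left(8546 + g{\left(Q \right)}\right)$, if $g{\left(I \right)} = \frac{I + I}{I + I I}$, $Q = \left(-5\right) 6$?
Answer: $\frac{23652094752}{29} \approx 8.1559 \cdot 10^{8}$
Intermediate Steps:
$Q = -30$
$g{\left(I \right)} = \frac{2 I}{I + I^{2}}$
$\left(45529 + 49907\right) \left(8546 + g{\left(Q \right)}\right) = \left(45529 + 49907\right) \left(8546 + \frac{2}{1 - 30}\right) = 95436 \left(8546 + \frac{2}{-29}\right) = 95436 \left(8546 + 2 \left(- \frac{1}{29}\right)\right) = 95436 \left(8546 - \frac{2}{29}\right) = 95436 \cdot \frac{247832}{29} = \frac{23652094752}{29}$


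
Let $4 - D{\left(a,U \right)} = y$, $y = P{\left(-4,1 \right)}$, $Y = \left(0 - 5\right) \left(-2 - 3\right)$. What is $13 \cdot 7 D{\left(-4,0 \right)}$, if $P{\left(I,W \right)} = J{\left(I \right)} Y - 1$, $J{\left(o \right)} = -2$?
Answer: $5005$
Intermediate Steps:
$Y = 25$ ($Y = \left(-5\right) \left(-5\right) = 25$)
$P{\left(I,W \right)} = -51$ ($P{\left(I,W \right)} = \left(-2\right) 25 - 1 = -50 - 1 = -51$)
$y = -51$
$D{\left(a,U \right)} = 55$ ($D{\left(a,U \right)} = 4 - -51 = 4 + 51 = 55$)
$13 \cdot 7 D{\left(-4,0 \right)} = 13 \cdot 7 \cdot 55 = 91 \cdot 55 = 5005$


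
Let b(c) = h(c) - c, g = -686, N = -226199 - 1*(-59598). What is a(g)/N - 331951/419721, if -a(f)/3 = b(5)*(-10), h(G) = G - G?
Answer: -55240410401/69925938321 ≈ -0.78998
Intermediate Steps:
N = -166601 (N = -226199 + 59598 = -166601)
h(G) = 0
b(c) = -c (b(c) = 0 - c = -c)
a(f) = -150 (a(f) = -3*(-1*5)*(-10) = -(-15)*(-10) = -3*50 = -150)
a(g)/N - 331951/419721 = -150/(-166601) - 331951/419721 = -150*(-1/166601) - 331951*1/419721 = 150/166601 - 331951/419721 = -55240410401/69925938321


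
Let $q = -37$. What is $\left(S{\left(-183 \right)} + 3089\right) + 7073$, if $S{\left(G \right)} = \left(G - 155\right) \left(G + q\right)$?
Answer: $84522$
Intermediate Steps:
$S{\left(G \right)} = \left(-155 + G\right) \left(-37 + G\right)$ ($S{\left(G \right)} = \left(G - 155\right) \left(G - 37\right) = \left(-155 + G\right) \left(-37 + G\right)$)
$\left(S{\left(-183 \right)} + 3089\right) + 7073 = \left(\left(5735 + \left(-183\right)^{2} - -35136\right) + 3089\right) + 7073 = \left(\left(5735 + 33489 + 35136\right) + 3089\right) + 7073 = \left(74360 + 3089\right) + 7073 = 77449 + 7073 = 84522$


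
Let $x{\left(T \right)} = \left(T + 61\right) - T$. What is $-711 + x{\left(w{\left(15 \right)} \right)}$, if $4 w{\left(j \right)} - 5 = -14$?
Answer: $-650$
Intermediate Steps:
$w{\left(j \right)} = - \frac{9}{4}$ ($w{\left(j \right)} = \frac{5}{4} + \frac{1}{4} \left(-14\right) = \frac{5}{4} - \frac{7}{2} = - \frac{9}{4}$)
$x{\left(T \right)} = 61$ ($x{\left(T \right)} = \left(61 + T\right) - T = 61$)
$-711 + x{\left(w{\left(15 \right)} \right)} = -711 + 61 = -650$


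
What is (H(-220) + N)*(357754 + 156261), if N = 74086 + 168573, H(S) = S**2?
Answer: 149608691885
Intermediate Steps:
N = 242659
(H(-220) + N)*(357754 + 156261) = ((-220)**2 + 242659)*(357754 + 156261) = (48400 + 242659)*514015 = 291059*514015 = 149608691885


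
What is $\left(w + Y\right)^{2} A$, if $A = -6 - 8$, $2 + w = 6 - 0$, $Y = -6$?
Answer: $-56$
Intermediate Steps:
$w = 4$ ($w = -2 + \left(6 - 0\right) = -2 + \left(6 + 0\right) = -2 + 6 = 4$)
$A = -14$ ($A = -6 - 8 = -14$)
$\left(w + Y\right)^{2} A = \left(4 - 6\right)^{2} \left(-14\right) = \left(-2\right)^{2} \left(-14\right) = 4 \left(-14\right) = -56$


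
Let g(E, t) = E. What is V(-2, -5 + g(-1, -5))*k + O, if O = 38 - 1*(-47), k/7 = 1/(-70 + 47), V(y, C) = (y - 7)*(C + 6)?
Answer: 85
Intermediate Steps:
V(y, C) = (-7 + y)*(6 + C)
k = -7/23 (k = 7/(-70 + 47) = 7/(-23) = 7*(-1/23) = -7/23 ≈ -0.30435)
O = 85 (O = 38 + 47 = 85)
V(-2, -5 + g(-1, -5))*k + O = (-42 - 7*(-5 - 1) + 6*(-2) + (-5 - 1)*(-2))*(-7/23) + 85 = (-42 - 7*(-6) - 12 - 6*(-2))*(-7/23) + 85 = (-42 + 42 - 12 + 12)*(-7/23) + 85 = 0*(-7/23) + 85 = 0 + 85 = 85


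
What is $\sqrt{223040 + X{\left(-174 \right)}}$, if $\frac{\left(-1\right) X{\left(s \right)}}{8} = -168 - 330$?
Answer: $4 \sqrt{14189} \approx 476.47$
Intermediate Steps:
$X{\left(s \right)} = 3984$ ($X{\left(s \right)} = - 8 \left(-168 - 330\right) = \left(-8\right) \left(-498\right) = 3984$)
$\sqrt{223040 + X{\left(-174 \right)}} = \sqrt{223040 + 3984} = \sqrt{227024} = 4 \sqrt{14189}$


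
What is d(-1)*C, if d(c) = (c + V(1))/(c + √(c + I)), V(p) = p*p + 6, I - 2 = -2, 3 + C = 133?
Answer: -390 - 390*I ≈ -390.0 - 390.0*I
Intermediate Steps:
C = 130 (C = -3 + 133 = 130)
I = 0 (I = 2 - 2 = 0)
V(p) = 6 + p² (V(p) = p² + 6 = 6 + p²)
d(c) = (7 + c)/(c + √c) (d(c) = (c + (6 + 1²))/(c + √(c + 0)) = (c + (6 + 1))/(c + √c) = (c + 7)/(c + √c) = (7 + c)/(c + √c))
d(-1)*C = ((7 - 1)/(-1 + √(-1)))*130 = (6/(-1 + I))*130 = (((-1 - I)/2)*6)*130 = (3*(-1 - I))*130 = 390*(-1 - I)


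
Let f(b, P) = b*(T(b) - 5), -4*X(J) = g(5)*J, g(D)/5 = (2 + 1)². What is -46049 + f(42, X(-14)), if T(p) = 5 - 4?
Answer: -46217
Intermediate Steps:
T(p) = 1
g(D) = 45 (g(D) = 5*(2 + 1)² = 5*3² = 5*9 = 45)
X(J) = -45*J/4
f(b, P) = -4*b (f(b, P) = b*(1 - 5) = b*(-4) = -4*b)
-46049 + f(42, X(-14)) = -46049 - 4*42 = -46049 - 168 = -46217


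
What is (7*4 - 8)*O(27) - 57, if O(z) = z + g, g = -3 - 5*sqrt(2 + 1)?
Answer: 423 - 100*sqrt(3) ≈ 249.79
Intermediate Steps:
g = -3 - 5*sqrt(3) ≈ -11.660
O(z) = -3 + z - 5*sqrt(3) (O(z) = z + (-3 - 5*sqrt(3)) = -3 + z - 5*sqrt(3))
(7*4 - 8)*O(27) - 57 = (7*4 - 8)*(-3 + 27 - 5*sqrt(3)) - 57 = (28 - 8)*(24 - 5*sqrt(3)) - 57 = 20*(24 - 5*sqrt(3)) - 57 = (480 - 100*sqrt(3)) - 57 = 423 - 100*sqrt(3)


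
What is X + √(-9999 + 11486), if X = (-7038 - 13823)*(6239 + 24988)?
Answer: -651426447 + √1487 ≈ -6.5143e+8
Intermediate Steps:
X = -651426447 (X = -20861*31227 = -651426447)
X + √(-9999 + 11486) = -651426447 + √(-9999 + 11486) = -651426447 + √1487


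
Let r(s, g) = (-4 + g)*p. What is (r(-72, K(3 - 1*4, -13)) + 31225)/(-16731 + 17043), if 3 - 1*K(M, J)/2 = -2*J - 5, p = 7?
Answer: 10315/104 ≈ 99.183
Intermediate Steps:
K(M, J) = 16 + 4*J (K(M, J) = 6 - 2*(-2*J - 5) = 6 - 2*(-5 - 2*J) = 6 + (10 + 4*J) = 16 + 4*J)
r(s, g) = -28 + 7*g (r(s, g) = (-4 + g)*7 = -28 + 7*g)
(r(-72, K(3 - 1*4, -13)) + 31225)/(-16731 + 17043) = ((-28 + 7*(16 + 4*(-13))) + 31225)/(-16731 + 17043) = ((-28 + 7*(16 - 52)) + 31225)/312 = ((-28 + 7*(-36)) + 31225)*(1/312) = ((-28 - 252) + 31225)*(1/312) = (-280 + 31225)*(1/312) = 30945*(1/312) = 10315/104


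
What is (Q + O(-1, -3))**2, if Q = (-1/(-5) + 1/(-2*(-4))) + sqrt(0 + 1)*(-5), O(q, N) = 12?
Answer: 85849/1600 ≈ 53.656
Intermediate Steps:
Q = -187/40 (Q = (-1*(-1/5) - 1/2*(-1/4)) + sqrt(1)*(-5) = (1/5 + 1/8) + 1*(-5) = 13/40 - 5 = -187/40 ≈ -4.6750)
(Q + O(-1, -3))**2 = (-187/40 + 12)**2 = (293/40)**2 = 85849/1600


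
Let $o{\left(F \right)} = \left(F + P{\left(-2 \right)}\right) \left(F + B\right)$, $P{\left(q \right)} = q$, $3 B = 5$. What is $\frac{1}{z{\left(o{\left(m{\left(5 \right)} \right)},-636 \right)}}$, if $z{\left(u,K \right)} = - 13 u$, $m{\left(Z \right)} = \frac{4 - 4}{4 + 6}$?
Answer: $\frac{3}{130} \approx 0.023077$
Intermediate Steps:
$B = \frac{5}{3}$ ($B = \frac{1}{3} \cdot 5 = \frac{5}{3} \approx 1.6667$)
$m{\left(Z \right)} = 0$ ($m{\left(Z \right)} = \frac{0}{10} = 0 \cdot \frac{1}{10} = 0$)
$o{\left(F \right)} = \left(-2 + F\right) \left(\frac{5}{3} + F\right)$ ($o{\left(F \right)} = \left(F - 2\right) \left(F + \frac{5}{3}\right) = \left(-2 + F\right) \left(\frac{5}{3} + F\right)$)
$\frac{1}{z{\left(o{\left(m{\left(5 \right)} \right)},-636 \right)}} = \frac{1}{\left(-13\right) \left(- \frac{10}{3} + 0^{2} - 0\right)} = \frac{1}{\left(-13\right) \left(- \frac{10}{3} + 0 + 0\right)} = \frac{1}{\left(-13\right) \left(- \frac{10}{3}\right)} = \frac{1}{\frac{130}{3}} = \frac{3}{130}$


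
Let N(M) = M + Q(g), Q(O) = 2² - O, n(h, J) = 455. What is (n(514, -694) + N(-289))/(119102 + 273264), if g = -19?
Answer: 189/392366 ≈ 0.00048169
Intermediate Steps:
Q(O) = 4 - O
N(M) = 23 + M (N(M) = M + (4 - 1*(-19)) = M + (4 + 19) = M + 23 = 23 + M)
(n(514, -694) + N(-289))/(119102 + 273264) = (455 + (23 - 289))/(119102 + 273264) = (455 - 266)/392366 = 189*(1/392366) = 189/392366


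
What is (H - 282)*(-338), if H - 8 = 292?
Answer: -6084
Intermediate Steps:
H = 300 (H = 8 + 292 = 300)
(H - 282)*(-338) = (300 - 282)*(-338) = 18*(-338) = -6084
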